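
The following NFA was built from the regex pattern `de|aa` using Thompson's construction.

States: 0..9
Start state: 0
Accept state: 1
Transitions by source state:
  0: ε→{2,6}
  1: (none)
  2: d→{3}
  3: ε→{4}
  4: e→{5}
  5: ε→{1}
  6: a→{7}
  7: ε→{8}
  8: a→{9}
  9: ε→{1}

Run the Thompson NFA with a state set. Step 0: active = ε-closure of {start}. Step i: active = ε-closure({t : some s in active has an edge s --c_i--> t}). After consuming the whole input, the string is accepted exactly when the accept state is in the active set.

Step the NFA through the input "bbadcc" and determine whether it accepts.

Answer: REJECT

Trace:
start: ε-closure({0}) = {0,2,6}
'b' @ 1: {}  — dead — no transitions
rest 'badcc' ignored (set empty)
final: {}; accept 1 not in set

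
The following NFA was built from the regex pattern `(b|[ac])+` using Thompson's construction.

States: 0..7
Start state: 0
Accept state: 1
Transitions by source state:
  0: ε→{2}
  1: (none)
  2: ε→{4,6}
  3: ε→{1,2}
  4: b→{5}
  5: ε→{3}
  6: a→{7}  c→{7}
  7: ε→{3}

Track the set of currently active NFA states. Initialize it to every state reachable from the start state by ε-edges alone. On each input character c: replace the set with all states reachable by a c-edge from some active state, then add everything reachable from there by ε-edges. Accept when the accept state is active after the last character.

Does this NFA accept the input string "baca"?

Answer: ACCEPT

Trace:
S₀ = ε-closure({0}) = {0,2,4,6}
'b' @ 1: {1,2,3,4,5,6}  ✓accept
'a' @ 2: {1,2,3,4,6,7}  ✓accept
'c' @ 3: {1,2,3,4,6,7}  ✓accept
'a' @ 4: {1,2,3,4,6,7}  ✓accept
end set {1,2,3,4,6,7} — state 1 in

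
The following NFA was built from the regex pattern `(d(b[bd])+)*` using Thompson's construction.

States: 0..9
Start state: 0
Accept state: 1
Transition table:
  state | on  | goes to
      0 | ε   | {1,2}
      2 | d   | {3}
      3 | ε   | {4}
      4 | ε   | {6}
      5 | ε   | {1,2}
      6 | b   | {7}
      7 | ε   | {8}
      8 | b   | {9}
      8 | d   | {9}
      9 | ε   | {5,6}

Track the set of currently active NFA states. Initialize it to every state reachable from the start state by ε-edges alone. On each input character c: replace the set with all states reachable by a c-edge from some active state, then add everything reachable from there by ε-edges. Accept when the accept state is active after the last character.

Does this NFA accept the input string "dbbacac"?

Answer: REJECT

Steps:
start: ε-closure({0}) = {0,1,2}
'd' @ 1: {3,4,6}
'b' @ 2: {7,8}
'b' @ 3: {1,2,5,6,9}  (accept∈set)
'a' @ 4: {}  — dead — no transitions
rest 'cac' ignored (set empty)
end set {} — state 1 not in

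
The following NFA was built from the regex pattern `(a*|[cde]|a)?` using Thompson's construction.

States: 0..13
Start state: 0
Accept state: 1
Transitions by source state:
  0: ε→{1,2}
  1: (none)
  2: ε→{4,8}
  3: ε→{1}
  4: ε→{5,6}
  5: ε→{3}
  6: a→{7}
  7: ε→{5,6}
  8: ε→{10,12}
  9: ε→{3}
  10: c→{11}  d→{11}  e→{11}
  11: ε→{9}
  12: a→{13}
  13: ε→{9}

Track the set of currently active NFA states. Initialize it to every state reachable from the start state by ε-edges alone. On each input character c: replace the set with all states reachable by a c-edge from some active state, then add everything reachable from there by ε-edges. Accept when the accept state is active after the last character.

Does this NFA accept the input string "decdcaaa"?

Answer: REJECT

Derivation:
S₀ = ε-closure({0}) = {0,1,2,3,4,5,6,8,10,12}
'd' @ 1: {1,3,9,11}  (accept∈set)
'e' @ 2: {}  — state set empty
rest 'cdcaaa' ignored (set empty)
end set {} — state 1 not in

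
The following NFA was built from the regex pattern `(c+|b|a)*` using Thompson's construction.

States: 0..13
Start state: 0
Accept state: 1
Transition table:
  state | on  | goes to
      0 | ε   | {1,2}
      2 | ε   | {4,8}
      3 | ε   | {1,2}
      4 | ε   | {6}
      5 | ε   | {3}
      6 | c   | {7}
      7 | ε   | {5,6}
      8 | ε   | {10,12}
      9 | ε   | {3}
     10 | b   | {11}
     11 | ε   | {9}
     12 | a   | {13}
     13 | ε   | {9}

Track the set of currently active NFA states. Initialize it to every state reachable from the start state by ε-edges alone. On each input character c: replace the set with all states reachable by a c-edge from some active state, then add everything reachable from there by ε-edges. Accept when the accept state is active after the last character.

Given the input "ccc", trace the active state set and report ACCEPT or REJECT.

Answer: ACCEPT

Trace:
start: ε-closure({0}) = {0,1,2,4,6,8,10,12}
'c' @ 1: {1,2,3,4,5,6,7,8,10,12}  (accept∈set)
'c' @ 2: {1,2,3,4,5,6,7,8,10,12}  (accept∈set)
'c' @ 3: {1,2,3,4,5,6,7,8,10,12}  (accept∈set)
after full input: {1,2,3,4,5,6,7,8,10,12}  (accept=1 in)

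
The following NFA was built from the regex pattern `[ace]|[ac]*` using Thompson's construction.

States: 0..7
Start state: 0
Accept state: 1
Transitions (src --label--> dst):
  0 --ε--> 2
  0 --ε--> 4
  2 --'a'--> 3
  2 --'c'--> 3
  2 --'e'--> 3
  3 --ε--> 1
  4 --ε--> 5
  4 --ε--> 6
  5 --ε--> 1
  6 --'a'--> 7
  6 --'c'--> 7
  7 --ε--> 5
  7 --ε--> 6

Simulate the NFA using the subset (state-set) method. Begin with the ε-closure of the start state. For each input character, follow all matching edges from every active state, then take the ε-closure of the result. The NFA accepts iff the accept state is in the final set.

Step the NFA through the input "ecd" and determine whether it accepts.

Answer: REJECT

Derivation:
initial (ε-close {0}): {0,1,2,4,5,6}
'e' @ 1: {1,3}  (accept∈set)
'c' @ 2: {}  — state set empty
rest 'd' ignored (set empty)
end set {} — state 1 not in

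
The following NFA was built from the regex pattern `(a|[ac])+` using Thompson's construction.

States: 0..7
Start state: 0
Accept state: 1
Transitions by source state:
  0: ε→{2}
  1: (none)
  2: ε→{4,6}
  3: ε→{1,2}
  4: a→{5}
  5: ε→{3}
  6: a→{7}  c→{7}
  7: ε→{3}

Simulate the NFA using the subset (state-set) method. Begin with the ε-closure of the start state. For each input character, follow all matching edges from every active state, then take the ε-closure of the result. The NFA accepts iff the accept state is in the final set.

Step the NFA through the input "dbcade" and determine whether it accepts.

Answer: REJECT

Steps:
S₀ = ε-closure({0}) = {0,2,4,6}
'd' @ 1: {}  — state set empty
rest 'bcade' ignored (set empty)
end set {} — state 1 not in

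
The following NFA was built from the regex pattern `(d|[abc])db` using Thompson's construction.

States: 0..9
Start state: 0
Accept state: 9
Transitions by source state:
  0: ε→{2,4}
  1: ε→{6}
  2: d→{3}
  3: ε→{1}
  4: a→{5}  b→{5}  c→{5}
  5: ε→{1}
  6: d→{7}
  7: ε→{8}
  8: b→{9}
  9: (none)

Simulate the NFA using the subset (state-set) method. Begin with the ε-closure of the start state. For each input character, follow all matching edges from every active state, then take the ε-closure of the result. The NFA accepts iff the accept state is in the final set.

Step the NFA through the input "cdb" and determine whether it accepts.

start: ε-closure({0}) = {0,2,4}
'c' @ 1: {1,5,6}
'd' @ 2: {7,8}
'b' @ 3: {9}  ✓accept
final: {9}; accept 9 in set

Answer: ACCEPT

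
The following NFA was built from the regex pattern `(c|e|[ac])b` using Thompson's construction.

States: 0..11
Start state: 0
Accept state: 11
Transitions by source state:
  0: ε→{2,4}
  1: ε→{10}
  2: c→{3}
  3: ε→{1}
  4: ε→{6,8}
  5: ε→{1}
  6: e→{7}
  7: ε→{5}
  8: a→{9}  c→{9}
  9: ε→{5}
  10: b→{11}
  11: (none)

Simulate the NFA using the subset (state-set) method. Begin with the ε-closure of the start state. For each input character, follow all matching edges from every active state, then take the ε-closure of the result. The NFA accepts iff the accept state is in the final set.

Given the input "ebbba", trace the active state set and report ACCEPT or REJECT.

Answer: REJECT

Trace:
initial (ε-close {0}): {0,2,4,6,8}
'e' @ 1: {1,5,7,10}
'b' @ 2: {11}  ✓accept
'b' @ 3: {}  — dead — no transitions
rest 'ba' ignored (set empty)
final: {}; accept 11 not in set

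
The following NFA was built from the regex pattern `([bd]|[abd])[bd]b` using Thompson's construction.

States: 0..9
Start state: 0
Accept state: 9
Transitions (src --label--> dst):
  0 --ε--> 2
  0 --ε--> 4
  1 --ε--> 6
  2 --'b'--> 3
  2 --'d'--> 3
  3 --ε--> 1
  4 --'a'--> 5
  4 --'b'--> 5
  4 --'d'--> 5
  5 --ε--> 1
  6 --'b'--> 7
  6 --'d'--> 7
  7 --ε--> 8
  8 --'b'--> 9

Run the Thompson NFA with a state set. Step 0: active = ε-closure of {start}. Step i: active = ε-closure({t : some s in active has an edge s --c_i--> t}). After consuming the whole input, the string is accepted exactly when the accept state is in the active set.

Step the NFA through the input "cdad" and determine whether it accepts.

Answer: REJECT

Steps:
initial (ε-close {0}): {0,2,4}
'c' @ 1: {}  — no active states
rest 'dad' ignored (set empty)
final: {}; accept 9 not in set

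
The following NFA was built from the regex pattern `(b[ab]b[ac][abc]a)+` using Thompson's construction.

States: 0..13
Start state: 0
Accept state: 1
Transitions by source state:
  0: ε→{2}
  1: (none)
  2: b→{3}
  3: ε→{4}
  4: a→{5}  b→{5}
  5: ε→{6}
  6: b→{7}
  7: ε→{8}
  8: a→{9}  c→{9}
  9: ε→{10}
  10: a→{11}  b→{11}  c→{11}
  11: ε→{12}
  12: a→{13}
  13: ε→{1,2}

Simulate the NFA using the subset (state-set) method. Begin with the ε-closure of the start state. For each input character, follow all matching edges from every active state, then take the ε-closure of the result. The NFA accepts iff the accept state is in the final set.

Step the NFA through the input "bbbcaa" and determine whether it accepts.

Answer: ACCEPT

Steps:
S₀ = ε-closure({0}) = {0,2}
'b' @ 1: {3,4}
'b' @ 2: {5,6}
'b' @ 3: {7,8}
'c' @ 4: {9,10}
'a' @ 5: {11,12}
'a' @ 6: {1,2,13}  ✓accept
final: {1,2,13}; accept 1 in set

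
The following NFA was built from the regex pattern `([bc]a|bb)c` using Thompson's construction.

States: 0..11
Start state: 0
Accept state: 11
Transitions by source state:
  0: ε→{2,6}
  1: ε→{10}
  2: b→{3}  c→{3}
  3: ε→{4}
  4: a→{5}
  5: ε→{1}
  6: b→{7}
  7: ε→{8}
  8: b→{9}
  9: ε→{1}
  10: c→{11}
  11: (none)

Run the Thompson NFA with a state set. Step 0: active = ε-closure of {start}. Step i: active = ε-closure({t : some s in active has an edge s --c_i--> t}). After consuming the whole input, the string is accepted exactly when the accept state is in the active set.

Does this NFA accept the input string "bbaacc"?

S₀ = ε-closure({0}) = {0,2,6}
'b' @ 1: {3,4,7,8}
'b' @ 2: {1,9,10}
'a' @ 3: {}  — no active states
rest 'acc' ignored (set empty)
end set {} — state 11 not in

Answer: REJECT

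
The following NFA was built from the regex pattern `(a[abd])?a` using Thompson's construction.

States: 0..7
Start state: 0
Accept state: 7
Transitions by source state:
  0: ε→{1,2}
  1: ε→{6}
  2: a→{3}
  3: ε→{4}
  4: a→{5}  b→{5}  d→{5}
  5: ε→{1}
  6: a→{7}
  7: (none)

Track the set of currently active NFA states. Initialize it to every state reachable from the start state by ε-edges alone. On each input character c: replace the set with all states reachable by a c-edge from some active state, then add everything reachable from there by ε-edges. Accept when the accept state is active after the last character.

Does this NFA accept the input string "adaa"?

S₀ = ε-closure({0}) = {0,1,2,6}
'a' @ 1: {3,4,7}  [accepting]
'd' @ 2: {1,5,6}
'a' @ 3: {7}  [accepting]
'a' @ 4: {}  — state set empty
end set {} — state 7 not in

Answer: REJECT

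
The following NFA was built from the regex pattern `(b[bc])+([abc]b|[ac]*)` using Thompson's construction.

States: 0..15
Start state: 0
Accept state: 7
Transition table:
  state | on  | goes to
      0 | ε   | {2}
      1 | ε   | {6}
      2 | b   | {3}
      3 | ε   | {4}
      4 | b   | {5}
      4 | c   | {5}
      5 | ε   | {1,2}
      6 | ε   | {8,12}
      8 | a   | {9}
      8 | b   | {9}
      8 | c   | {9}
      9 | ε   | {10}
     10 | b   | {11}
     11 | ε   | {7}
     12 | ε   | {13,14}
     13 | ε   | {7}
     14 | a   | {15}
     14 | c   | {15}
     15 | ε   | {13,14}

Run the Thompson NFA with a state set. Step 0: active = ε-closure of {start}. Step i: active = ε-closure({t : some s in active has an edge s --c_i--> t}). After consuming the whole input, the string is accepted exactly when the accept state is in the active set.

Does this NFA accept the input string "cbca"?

Answer: REJECT

Trace:
start: ε-closure({0}) = {0,2}
'c' @ 1: {}  — no active states
rest 'bca' ignored (set empty)
final: {}; accept 7 not in set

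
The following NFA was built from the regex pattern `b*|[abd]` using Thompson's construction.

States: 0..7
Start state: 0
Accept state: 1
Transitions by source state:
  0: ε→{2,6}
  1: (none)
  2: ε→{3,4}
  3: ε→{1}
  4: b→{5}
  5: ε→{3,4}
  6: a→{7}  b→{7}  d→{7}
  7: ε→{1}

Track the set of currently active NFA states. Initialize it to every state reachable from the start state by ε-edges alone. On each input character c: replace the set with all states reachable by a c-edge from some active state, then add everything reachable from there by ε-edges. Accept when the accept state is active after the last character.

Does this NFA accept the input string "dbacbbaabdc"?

Answer: REJECT

Steps:
S₀ = ε-closure({0}) = {0,1,2,3,4,6}
'd' @ 1: {1,7}  [accepting]
'b' @ 2: {}  — state set empty
rest 'acbbaabdc' ignored (set empty)
end set {} — state 1 not in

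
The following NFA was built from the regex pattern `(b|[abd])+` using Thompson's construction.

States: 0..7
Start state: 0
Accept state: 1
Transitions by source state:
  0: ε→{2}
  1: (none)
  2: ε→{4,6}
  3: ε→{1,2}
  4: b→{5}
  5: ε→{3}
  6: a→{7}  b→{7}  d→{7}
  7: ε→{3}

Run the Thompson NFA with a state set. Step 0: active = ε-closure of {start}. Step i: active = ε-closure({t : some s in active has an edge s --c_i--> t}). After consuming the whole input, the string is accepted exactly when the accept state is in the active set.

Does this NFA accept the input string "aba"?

start: ε-closure({0}) = {0,2,4,6}
'a' @ 1: {1,2,3,4,6,7}  (accept∈set)
'b' @ 2: {1,2,3,4,5,6,7}  (accept∈set)
'a' @ 3: {1,2,3,4,6,7}  (accept∈set)
after full input: {1,2,3,4,6,7}  (accept=1 in)

Answer: ACCEPT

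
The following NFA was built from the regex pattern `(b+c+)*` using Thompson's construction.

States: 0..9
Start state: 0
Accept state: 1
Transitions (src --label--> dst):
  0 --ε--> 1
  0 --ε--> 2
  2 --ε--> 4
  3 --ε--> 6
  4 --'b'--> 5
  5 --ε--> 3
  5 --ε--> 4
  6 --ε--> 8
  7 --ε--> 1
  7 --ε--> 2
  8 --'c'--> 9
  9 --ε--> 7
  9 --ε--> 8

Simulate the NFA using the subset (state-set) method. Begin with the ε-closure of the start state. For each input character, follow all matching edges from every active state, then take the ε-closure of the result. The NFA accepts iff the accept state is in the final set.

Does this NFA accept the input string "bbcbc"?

Answer: ACCEPT

Derivation:
start: ε-closure({0}) = {0,1,2,4}
'b' @ 1: {3,4,5,6,8}
'b' @ 2: {3,4,5,6,8}
'c' @ 3: {1,2,4,7,8,9}  ✓accept
'b' @ 4: {3,4,5,6,8}
'c' @ 5: {1,2,4,7,8,9}  ✓accept
after full input: {1,2,4,7,8,9}  (accept=1 in)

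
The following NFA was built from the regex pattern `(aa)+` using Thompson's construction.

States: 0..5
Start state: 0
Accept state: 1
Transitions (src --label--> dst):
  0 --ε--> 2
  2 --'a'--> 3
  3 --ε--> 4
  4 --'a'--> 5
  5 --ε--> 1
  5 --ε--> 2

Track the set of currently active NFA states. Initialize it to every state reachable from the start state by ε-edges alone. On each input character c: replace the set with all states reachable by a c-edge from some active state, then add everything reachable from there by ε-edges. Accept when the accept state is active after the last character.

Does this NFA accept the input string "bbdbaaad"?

Answer: REJECT

Steps:
start: ε-closure({0}) = {0,2}
'b' @ 1: {}  — state set empty
rest 'bdbaaad' ignored (set empty)
after full input: {}  (accept=1 not in)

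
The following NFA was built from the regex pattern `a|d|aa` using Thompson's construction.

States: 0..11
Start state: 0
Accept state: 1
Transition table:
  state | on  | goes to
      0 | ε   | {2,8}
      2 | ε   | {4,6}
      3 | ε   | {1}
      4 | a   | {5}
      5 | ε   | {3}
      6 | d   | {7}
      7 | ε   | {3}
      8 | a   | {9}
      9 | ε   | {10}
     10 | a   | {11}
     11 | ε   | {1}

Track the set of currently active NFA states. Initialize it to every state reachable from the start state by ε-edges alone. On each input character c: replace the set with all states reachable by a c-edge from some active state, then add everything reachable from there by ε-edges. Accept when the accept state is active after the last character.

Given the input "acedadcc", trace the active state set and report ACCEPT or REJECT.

initial (ε-close {0}): {0,2,4,6,8}
'a' @ 1: {1,3,5,9,10}  [accepting]
'c' @ 2: {}  — no active states
rest 'edadcc' ignored (set empty)
final: {}; accept 1 not in set

Answer: REJECT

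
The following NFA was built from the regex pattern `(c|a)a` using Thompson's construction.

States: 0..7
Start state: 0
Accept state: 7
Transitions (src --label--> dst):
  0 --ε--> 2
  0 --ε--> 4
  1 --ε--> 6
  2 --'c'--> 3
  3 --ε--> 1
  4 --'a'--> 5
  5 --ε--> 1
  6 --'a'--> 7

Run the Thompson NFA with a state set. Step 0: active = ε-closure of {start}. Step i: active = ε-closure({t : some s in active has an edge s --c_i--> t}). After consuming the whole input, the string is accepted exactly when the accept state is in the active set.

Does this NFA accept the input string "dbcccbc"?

start: ε-closure({0}) = {0,2,4}
'd' @ 1: {}  — no active states
rest 'bcccbc' ignored (set empty)
final: {}; accept 7 not in set

Answer: REJECT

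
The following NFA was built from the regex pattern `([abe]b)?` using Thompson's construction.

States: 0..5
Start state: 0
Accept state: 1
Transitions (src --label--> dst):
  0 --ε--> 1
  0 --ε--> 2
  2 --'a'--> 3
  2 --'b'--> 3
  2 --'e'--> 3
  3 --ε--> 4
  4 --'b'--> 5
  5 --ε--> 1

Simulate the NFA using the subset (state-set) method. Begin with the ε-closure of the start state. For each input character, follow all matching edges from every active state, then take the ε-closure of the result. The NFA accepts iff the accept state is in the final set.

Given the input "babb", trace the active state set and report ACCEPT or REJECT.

initial (ε-close {0}): {0,1,2}
'b' @ 1: {3,4}
'a' @ 2: {}  — no active states
rest 'bb' ignored (set empty)
final: {}; accept 1 not in set

Answer: REJECT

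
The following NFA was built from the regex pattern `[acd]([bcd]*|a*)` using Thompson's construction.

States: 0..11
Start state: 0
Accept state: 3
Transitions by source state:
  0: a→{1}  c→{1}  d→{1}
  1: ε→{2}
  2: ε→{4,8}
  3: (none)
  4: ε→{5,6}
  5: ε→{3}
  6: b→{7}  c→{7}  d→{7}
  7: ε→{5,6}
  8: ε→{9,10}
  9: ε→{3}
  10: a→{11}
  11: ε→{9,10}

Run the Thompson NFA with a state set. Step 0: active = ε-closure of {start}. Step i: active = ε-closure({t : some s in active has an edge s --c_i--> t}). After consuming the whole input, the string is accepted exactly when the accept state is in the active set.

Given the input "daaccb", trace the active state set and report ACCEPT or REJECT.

Answer: REJECT

Trace:
S₀ = ε-closure({0}) = {0}
'd' @ 1: {1,2,3,4,5,6,8,9,10}  (accept∈set)
'a' @ 2: {3,9,10,11}  (accept∈set)
'a' @ 3: {3,9,10,11}  (accept∈set)
'c' @ 4: {}  — state set empty
rest 'cb' ignored (set empty)
end set {} — state 3 not in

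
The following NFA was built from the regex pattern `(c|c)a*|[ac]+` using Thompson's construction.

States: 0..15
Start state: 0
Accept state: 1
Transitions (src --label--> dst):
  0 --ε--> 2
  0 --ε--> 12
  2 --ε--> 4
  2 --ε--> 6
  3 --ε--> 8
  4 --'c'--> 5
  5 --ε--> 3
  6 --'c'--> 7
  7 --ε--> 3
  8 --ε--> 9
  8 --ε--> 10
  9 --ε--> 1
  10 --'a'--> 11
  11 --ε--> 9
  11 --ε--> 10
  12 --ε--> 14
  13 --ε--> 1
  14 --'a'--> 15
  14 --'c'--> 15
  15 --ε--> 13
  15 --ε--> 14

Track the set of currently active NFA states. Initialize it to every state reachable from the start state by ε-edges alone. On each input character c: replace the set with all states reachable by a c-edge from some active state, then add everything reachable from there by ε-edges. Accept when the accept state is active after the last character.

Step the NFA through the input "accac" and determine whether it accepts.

initial (ε-close {0}): {0,2,4,6,12,14}
'a' @ 1: {1,13,14,15}  (accept∈set)
'c' @ 2: {1,13,14,15}  (accept∈set)
'c' @ 3: {1,13,14,15}  (accept∈set)
'a' @ 4: {1,13,14,15}  (accept∈set)
'c' @ 5: {1,13,14,15}  (accept∈set)
after full input: {1,13,14,15}  (accept=1 in)

Answer: ACCEPT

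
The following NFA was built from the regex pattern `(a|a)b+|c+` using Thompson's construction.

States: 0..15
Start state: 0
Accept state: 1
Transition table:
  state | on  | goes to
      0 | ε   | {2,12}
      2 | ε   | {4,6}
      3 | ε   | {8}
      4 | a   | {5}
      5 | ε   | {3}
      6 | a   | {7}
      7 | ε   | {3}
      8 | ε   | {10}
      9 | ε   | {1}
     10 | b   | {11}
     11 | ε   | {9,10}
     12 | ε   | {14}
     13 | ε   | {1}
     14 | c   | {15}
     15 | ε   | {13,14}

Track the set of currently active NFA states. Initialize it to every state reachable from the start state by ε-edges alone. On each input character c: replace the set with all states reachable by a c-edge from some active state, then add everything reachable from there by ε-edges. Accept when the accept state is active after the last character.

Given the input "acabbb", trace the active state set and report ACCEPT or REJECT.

initial (ε-close {0}): {0,2,4,6,12,14}
'a' @ 1: {3,5,7,8,10}
'c' @ 2: {}  — state set empty
rest 'abbb' ignored (set empty)
end set {} — state 1 not in

Answer: REJECT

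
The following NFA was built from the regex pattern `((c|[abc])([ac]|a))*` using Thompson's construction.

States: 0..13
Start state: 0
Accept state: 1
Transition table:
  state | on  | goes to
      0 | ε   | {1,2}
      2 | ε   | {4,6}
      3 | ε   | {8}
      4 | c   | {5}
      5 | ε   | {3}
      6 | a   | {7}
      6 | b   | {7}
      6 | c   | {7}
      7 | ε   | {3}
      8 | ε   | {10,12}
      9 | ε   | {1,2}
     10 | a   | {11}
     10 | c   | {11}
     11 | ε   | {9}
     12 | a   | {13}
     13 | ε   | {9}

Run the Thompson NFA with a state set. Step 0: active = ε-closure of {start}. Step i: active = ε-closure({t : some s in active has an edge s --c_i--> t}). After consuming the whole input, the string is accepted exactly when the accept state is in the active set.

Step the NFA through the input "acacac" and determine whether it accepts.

initial (ε-close {0}): {0,1,2,4,6}
'a' @ 1: {3,7,8,10,12}
'c' @ 2: {1,2,4,6,9,11}  ✓accept
'a' @ 3: {3,7,8,10,12}
'c' @ 4: {1,2,4,6,9,11}  ✓accept
'a' @ 5: {3,7,8,10,12}
'c' @ 6: {1,2,4,6,9,11}  ✓accept
after full input: {1,2,4,6,9,11}  (accept=1 in)

Answer: ACCEPT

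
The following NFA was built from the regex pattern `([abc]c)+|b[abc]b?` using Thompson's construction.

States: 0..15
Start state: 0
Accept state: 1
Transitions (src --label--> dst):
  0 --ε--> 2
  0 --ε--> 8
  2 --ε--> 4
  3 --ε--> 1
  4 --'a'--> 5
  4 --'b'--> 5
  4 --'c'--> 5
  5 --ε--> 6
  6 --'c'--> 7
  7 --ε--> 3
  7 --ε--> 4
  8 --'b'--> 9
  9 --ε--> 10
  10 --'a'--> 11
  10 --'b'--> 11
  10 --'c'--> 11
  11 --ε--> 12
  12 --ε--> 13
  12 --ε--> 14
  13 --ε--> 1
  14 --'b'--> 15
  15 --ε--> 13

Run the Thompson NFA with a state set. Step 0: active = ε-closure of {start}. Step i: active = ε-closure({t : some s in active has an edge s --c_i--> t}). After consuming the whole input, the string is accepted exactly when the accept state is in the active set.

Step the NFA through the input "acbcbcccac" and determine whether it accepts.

S₀ = ε-closure({0}) = {0,2,4,8}
'a' @ 1: {5,6}
'c' @ 2: {1,3,4,7}  (accept∈set)
'b' @ 3: {5,6}
'c' @ 4: {1,3,4,7}  (accept∈set)
'b' @ 5: {5,6}
'c' @ 6: {1,3,4,7}  (accept∈set)
'c' @ 7: {5,6}
'c' @ 8: {1,3,4,7}  (accept∈set)
'a' @ 9: {5,6}
'c' @ 10: {1,3,4,7}  (accept∈set)
after full input: {1,3,4,7}  (accept=1 in)

Answer: ACCEPT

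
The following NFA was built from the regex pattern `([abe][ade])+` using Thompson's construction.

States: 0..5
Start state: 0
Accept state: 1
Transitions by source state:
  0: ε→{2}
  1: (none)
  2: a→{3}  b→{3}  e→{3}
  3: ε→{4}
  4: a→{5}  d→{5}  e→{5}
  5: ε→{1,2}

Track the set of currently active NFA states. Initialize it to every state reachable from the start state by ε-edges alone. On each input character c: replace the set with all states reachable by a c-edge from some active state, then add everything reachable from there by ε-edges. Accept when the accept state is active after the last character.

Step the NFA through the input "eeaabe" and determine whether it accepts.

Answer: ACCEPT

Trace:
initial (ε-close {0}): {0,2}
'e' @ 1: {3,4}
'e' @ 2: {1,2,5}  (accept∈set)
'a' @ 3: {3,4}
'a' @ 4: {1,2,5}  (accept∈set)
'b' @ 5: {3,4}
'e' @ 6: {1,2,5}  (accept∈set)
after full input: {1,2,5}  (accept=1 in)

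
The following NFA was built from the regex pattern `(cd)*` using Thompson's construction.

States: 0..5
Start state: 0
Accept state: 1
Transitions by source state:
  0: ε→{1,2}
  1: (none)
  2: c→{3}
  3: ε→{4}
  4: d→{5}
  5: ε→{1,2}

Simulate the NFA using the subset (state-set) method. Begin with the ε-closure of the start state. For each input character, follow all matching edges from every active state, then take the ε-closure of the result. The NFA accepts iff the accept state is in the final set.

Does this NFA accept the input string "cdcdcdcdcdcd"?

S₀ = ε-closure({0}) = {0,1,2}
'c' @ 1: {3,4}
'd' @ 2: {1,2,5}  [accepting]
'c' @ 3: {3,4}
'd' @ 4: {1,2,5}  [accepting]
'c' @ 5: {3,4}
'd' @ 6: {1,2,5}  [accepting]
'c' @ 7: {3,4}
'd' @ 8: {1,2,5}  [accepting]
'c' @ 9: {3,4}
'd' @ 10: {1,2,5}  [accepting]
'c' @ 11: {3,4}
'd' @ 12: {1,2,5}  [accepting]
final: {1,2,5}; accept 1 in set

Answer: ACCEPT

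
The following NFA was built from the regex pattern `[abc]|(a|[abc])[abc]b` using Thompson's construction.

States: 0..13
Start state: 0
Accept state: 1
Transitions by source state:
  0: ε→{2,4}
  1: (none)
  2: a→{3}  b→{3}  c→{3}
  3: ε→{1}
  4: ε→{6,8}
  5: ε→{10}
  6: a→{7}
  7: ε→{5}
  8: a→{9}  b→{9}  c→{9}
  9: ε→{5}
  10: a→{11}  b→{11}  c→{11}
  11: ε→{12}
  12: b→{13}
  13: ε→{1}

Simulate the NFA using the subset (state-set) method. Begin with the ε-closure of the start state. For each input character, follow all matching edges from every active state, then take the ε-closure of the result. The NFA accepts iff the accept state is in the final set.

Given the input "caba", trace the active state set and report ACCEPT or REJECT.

S₀ = ε-closure({0}) = {0,2,4,6,8}
'c' @ 1: {1,3,5,9,10}  (accept∈set)
'a' @ 2: {11,12}
'b' @ 3: {1,13}  (accept∈set)
'a' @ 4: {}  — no active states
final: {}; accept 1 not in set

Answer: REJECT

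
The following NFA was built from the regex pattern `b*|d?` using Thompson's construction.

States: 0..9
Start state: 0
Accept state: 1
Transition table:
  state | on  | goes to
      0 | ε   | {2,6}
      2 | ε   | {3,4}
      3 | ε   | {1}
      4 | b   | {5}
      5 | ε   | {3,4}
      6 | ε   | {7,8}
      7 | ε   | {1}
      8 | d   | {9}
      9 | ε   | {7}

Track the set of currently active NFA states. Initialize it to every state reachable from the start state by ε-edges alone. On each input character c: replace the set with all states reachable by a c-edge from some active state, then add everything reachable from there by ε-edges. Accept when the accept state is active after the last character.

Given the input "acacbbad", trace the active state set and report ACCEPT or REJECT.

initial (ε-close {0}): {0,1,2,3,4,6,7,8}
'a' @ 1: {}  — dead — no transitions
rest 'cacbbad' ignored (set empty)
final: {}; accept 1 not in set

Answer: REJECT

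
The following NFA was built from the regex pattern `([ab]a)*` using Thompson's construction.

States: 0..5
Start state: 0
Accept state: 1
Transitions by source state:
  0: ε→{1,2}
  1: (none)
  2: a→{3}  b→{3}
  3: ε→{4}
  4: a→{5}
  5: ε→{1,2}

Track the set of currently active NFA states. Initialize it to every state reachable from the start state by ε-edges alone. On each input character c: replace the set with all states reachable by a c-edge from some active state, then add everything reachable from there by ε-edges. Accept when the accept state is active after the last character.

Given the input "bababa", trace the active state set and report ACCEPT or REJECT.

Answer: ACCEPT

Trace:
S₀ = ε-closure({0}) = {0,1,2}
'b' @ 1: {3,4}
'a' @ 2: {1,2,5}  ✓accept
'b' @ 3: {3,4}
'a' @ 4: {1,2,5}  ✓accept
'b' @ 5: {3,4}
'a' @ 6: {1,2,5}  ✓accept
final: {1,2,5}; accept 1 in set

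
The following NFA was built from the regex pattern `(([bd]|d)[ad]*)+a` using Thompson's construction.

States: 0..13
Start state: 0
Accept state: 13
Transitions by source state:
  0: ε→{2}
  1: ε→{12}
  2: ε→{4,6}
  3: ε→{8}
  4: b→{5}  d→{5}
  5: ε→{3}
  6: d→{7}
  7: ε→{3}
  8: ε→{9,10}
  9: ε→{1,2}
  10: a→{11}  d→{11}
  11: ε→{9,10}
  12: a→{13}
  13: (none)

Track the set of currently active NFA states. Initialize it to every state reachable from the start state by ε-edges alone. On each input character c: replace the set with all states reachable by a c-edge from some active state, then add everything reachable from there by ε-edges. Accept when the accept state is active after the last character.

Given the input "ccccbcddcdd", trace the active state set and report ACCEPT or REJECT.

Answer: REJECT

Derivation:
start: ε-closure({0}) = {0,2,4,6}
'c' @ 1: {}  — state set empty
rest 'cccbcddcdd' ignored (set empty)
end set {} — state 13 not in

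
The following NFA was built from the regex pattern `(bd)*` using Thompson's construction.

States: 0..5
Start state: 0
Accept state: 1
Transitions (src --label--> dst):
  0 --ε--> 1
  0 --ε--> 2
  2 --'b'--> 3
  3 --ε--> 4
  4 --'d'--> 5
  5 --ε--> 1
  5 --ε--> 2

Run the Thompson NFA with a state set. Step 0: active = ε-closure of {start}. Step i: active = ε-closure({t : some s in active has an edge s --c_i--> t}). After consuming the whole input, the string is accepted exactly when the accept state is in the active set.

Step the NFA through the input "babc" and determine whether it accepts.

Answer: REJECT

Derivation:
start: ε-closure({0}) = {0,1,2}
'b' @ 1: {3,4}
'a' @ 2: {}  — state set empty
rest 'bc' ignored (set empty)
after full input: {}  (accept=1 not in)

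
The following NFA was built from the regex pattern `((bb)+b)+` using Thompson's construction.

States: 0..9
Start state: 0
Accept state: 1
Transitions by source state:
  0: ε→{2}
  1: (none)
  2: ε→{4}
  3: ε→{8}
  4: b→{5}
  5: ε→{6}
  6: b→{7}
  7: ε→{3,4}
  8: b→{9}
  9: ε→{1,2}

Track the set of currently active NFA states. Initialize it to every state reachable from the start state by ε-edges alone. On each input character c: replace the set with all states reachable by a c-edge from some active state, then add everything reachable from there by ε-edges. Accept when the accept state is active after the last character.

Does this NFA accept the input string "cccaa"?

Answer: REJECT

Trace:
initial (ε-close {0}): {0,2,4}
'c' @ 1: {}  — dead — no transitions
rest 'ccaa' ignored (set empty)
final: {}; accept 1 not in set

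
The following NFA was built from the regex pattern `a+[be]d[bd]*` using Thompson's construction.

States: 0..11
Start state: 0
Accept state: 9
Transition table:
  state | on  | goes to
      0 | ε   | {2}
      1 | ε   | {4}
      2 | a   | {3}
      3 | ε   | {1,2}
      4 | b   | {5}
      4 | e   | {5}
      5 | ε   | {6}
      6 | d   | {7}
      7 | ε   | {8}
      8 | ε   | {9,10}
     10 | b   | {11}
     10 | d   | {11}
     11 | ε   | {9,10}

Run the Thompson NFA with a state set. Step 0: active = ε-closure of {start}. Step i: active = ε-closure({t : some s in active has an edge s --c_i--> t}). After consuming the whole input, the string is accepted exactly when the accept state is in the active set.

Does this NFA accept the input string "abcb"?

start: ε-closure({0}) = {0,2}
'a' @ 1: {1,2,3,4}
'b' @ 2: {5,6}
'c' @ 3: {}  — no active states
rest 'b' ignored (set empty)
end set {} — state 9 not in

Answer: REJECT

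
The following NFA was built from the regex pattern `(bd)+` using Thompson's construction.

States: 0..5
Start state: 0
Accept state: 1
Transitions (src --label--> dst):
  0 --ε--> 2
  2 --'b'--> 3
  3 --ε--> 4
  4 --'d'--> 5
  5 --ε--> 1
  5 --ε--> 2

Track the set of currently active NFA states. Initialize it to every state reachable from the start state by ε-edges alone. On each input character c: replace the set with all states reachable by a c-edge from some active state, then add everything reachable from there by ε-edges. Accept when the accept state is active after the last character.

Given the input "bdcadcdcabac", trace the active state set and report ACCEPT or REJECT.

S₀ = ε-closure({0}) = {0,2}
'b' @ 1: {3,4}
'd' @ 2: {1,2,5}  [accepting]
'c' @ 3: {}  — no active states
rest 'adcdcabac' ignored (set empty)
final: {}; accept 1 not in set

Answer: REJECT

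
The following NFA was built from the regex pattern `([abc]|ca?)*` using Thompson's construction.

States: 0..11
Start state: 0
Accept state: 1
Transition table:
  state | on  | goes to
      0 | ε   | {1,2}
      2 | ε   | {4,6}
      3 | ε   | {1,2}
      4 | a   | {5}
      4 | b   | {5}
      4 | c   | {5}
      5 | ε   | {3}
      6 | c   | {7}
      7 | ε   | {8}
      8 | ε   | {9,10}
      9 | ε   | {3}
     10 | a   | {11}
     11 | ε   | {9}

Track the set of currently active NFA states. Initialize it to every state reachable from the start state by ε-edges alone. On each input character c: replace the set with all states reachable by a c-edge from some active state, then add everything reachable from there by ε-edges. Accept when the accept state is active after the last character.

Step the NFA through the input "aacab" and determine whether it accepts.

start: ε-closure({0}) = {0,1,2,4,6}
'a' @ 1: {1,2,3,4,5,6}  ✓accept
'a' @ 2: {1,2,3,4,5,6}  ✓accept
'c' @ 3: {1,2,3,4,5,6,7,8,9,10}  ✓accept
'a' @ 4: {1,2,3,4,5,6,9,11}  ✓accept
'b' @ 5: {1,2,3,4,5,6}  ✓accept
after full input: {1,2,3,4,5,6}  (accept=1 in)

Answer: ACCEPT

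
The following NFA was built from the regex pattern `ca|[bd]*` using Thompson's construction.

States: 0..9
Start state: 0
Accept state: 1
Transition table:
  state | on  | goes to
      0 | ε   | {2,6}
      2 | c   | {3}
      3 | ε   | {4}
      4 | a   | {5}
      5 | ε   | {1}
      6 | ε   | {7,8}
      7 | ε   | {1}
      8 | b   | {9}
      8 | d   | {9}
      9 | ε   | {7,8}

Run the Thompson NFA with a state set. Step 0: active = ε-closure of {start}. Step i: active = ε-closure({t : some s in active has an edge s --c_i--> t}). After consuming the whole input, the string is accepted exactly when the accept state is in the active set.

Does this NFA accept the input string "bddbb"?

Answer: ACCEPT

Trace:
initial (ε-close {0}): {0,1,2,6,7,8}
'b' @ 1: {1,7,8,9}  (accept∈set)
'd' @ 2: {1,7,8,9}  (accept∈set)
'd' @ 3: {1,7,8,9}  (accept∈set)
'b' @ 4: {1,7,8,9}  (accept∈set)
'b' @ 5: {1,7,8,9}  (accept∈set)
after full input: {1,7,8,9}  (accept=1 in)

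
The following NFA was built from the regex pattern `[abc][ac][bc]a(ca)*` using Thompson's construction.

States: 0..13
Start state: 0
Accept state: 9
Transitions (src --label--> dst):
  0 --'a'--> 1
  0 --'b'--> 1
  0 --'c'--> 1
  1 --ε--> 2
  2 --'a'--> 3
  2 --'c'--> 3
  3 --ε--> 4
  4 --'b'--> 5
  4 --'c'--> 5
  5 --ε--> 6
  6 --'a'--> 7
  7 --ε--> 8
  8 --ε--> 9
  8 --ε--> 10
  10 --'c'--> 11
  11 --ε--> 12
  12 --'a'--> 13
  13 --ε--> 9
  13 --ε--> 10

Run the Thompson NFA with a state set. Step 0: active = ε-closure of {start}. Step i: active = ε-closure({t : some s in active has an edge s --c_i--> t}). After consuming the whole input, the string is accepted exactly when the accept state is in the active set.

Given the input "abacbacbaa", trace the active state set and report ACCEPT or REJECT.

start: ε-closure({0}) = {0}
'a' @ 1: {1,2}
'b' @ 2: {}  — no active states
rest 'acbacbaa' ignored (set empty)
final: {}; accept 9 not in set

Answer: REJECT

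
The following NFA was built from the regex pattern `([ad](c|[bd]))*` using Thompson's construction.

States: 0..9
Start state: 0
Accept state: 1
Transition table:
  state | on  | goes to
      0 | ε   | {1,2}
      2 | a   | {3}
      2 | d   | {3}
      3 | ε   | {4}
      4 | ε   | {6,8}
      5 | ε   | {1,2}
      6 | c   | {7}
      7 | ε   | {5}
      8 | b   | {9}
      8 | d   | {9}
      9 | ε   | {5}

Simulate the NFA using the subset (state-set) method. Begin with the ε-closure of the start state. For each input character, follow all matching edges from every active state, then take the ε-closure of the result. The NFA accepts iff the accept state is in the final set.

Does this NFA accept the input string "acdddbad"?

initial (ε-close {0}): {0,1,2}
'a' @ 1: {3,4,6,8}
'c' @ 2: {1,2,5,7}  [accepting]
'd' @ 3: {3,4,6,8}
'd' @ 4: {1,2,5,9}  [accepting]
'd' @ 5: {3,4,6,8}
'b' @ 6: {1,2,5,9}  [accepting]
'a' @ 7: {3,4,6,8}
'd' @ 8: {1,2,5,9}  [accepting]
final: {1,2,5,9}; accept 1 in set

Answer: ACCEPT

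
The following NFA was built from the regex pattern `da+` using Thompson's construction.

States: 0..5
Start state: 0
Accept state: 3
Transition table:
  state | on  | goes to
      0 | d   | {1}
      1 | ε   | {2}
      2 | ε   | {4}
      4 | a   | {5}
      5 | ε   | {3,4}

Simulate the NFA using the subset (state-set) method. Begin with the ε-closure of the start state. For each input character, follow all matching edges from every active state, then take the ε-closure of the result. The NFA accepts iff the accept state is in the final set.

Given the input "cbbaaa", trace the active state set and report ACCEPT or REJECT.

S₀ = ε-closure({0}) = {0}
'c' @ 1: {}  — state set empty
rest 'bbaaa' ignored (set empty)
after full input: {}  (accept=3 not in)

Answer: REJECT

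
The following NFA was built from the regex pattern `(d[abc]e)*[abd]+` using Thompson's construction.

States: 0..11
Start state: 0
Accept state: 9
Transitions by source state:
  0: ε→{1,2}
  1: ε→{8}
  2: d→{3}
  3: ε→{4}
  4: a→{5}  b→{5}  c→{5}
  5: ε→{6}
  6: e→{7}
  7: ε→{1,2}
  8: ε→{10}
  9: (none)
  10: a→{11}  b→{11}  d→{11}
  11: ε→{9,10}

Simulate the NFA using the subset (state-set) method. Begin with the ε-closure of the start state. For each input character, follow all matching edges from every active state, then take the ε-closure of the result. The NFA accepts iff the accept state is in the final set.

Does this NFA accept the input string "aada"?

Answer: ACCEPT

Derivation:
start: ε-closure({0}) = {0,1,2,8,10}
'a' @ 1: {9,10,11}  (accept∈set)
'a' @ 2: {9,10,11}  (accept∈set)
'd' @ 3: {9,10,11}  (accept∈set)
'a' @ 4: {9,10,11}  (accept∈set)
after full input: {9,10,11}  (accept=9 in)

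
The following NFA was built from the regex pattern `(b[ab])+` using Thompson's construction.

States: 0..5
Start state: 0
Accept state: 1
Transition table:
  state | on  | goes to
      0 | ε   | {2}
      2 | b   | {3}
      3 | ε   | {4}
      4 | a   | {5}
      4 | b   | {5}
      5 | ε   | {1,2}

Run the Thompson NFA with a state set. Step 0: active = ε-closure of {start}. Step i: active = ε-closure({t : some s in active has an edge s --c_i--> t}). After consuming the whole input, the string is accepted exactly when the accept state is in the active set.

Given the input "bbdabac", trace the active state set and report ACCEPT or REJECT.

Answer: REJECT

Derivation:
initial (ε-close {0}): {0,2}
'b' @ 1: {3,4}
'b' @ 2: {1,2,5}  [accepting]
'd' @ 3: {}  — dead — no transitions
rest 'abac' ignored (set empty)
after full input: {}  (accept=1 not in)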